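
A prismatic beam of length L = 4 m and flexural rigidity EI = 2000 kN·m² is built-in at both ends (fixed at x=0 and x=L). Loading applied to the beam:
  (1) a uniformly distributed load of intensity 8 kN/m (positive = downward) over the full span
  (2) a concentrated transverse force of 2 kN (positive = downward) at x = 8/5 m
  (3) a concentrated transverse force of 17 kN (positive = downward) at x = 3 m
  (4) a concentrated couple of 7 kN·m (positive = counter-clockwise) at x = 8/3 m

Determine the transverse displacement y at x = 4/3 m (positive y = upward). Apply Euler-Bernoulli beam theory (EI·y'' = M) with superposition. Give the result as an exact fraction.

Load 1 — uniform load w=8 kN/m over full span:
  y_1 = -wx²(L-x)²/(24EI) = -8·(4/3)²·(4-(4/3))²/(24·2000) = -64/30375 m
Load 2 — point force P=2 kN at a=8/5 m (b=L-a=12/5):
  y_2 = -Pb²x²(3aL-(3a+b)x)/(6L³EI)  [x≤a] = -2·(12/5)²·(4/3)²·(3·(8/5)·4-(3·(8/5)+(12/5))·(4/3))/(6·4³·2000) = -4/15625 m
Load 3 — point force P=17 kN at a=3 m (b=L-a=1):
  y_3 = -Pb²x²(3aL-(3a+b)x)/(6L³EI)  [x≤a] = -17·1²·(4/3)²·(3·3·4-(3·3+1)·(4/3))/(6·4³·2000) = -289/324000 m
Load 4 — applied couple M₀=7 kN·m at a=8/3 m (b=L-a=4/3):
  y_4 = (R_Ax³/6 - M_Ax²/2)/EI  [x≤a] with R_A=7/3, M_A=7/3 = ((7/3)·(4/3)³/6 - (7/3)·(4/3)²/2)/2000 = -7/12150 m
Superposition: y = Σ y_i = -465479/121500000 m ≈ -0.003831 m

y(4/3) = -465479/121500000 m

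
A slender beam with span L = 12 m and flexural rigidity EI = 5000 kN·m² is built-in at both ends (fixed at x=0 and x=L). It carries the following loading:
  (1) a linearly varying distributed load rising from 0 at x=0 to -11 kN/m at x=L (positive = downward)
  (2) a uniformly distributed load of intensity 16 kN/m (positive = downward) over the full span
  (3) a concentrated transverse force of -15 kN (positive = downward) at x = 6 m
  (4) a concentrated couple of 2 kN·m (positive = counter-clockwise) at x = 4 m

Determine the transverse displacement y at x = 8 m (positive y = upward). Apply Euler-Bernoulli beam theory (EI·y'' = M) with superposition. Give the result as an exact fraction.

Load 1 — triangular load w₀=-11 kN/m (0→w₀ over full span):
  y_1 = -w₀x²(L-x)²(x+2L)/(120LEI) = -(-11)·8²·(12-8)²·(8+2·12)/(120·12·5000) = 1408/28125 m
Load 2 — uniform load w=16 kN/m over full span:
  y_2 = -wx²(L-x)²/(24EI) = -16·8²·(12-8)²/(24·5000) = -256/1875 m
Load 3 — point force P=-15 kN at a=6 m (b=L-a=6):
  y_3 = -Pa²(L-x)²(3bL-(3b+a)(L-x))/(6L³EI)  [x>a] = -(-15)·6²·(12-8)²·(3·6·12-(3·6+6)·(12-8))/(6·12³·5000) = 1/50 m
Load 4 — applied couple M₀=2 kN·m at a=4 m (b=L-a=8):
  y_4 = (R_Ax³/6 - M_Ax²/2 - M₀(x-a)²/2)/EI  [x>a] with R_A=2/9, M_A=0 = ((2/9)·8³/6 - 0·8²/2 - 2·(8-4)²/2)/5000 = 2/3375 m
Superposition: y = Σ y_i = -11117/168750 m ≈ -0.065879 m

y(8) = -11117/168750 m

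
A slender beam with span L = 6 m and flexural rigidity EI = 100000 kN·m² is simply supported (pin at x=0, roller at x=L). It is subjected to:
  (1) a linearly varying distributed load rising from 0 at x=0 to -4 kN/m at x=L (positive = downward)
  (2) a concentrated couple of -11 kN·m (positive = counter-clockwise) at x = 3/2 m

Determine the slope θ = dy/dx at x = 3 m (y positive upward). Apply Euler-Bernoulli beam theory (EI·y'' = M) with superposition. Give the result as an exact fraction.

θ(3) = 139/8000000 rad

Load 1 — triangular load w₀=-4 kN/m (0→w₀ over full span):
  θ_1 = -w₀(7L⁴-30L²x²+15x⁴)/(360LEI) = -(-4)·(7·6⁴-30·6²·3²+15·3⁴)/(360·6·100000) = 21/2000000 rad
Load 2 — applied couple M₀=-11 kN·m at a=3/2 m (b=L-a=9/2):
  θ_2 = (M₀x²/(2L)-M₀(x-a)+C₁)/EI  [x>a] with C₁=M₀(3b²-L²)/(6L)=-121/16 = ((-11)·3²/(2·6)-(-11)·(3-(3/2))+(-121/16))/100000 = 11/1600000 rad
Superposition: θ = Σ θ_i = 139/8000000 rad ≈ 0.000017 rad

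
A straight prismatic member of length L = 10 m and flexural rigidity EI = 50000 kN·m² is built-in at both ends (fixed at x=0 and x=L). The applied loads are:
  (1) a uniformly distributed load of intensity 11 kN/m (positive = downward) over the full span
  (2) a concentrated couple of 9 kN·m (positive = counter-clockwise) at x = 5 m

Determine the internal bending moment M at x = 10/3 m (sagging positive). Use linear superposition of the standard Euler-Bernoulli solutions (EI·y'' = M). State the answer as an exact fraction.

M(10/3) = 1181/36 kN·m

Load 1 — uniform load w=11 kN/m over full span:
  M_1 = wLx/2 - wL²/12 - wx²/2 = 11·10·(10/3)/2 - 11·10²/12 - 11·(10/3)²/2 = 275/9 kN·m
Load 2 — applied couple M₀=9 kN·m at a=5 m (b=L-a=5):
  M_2 = R_Ax - M_A  [x≤a] with R_A=27/20, M_A=9/4 = (27/20)·(10/3) - (9/4) = 9/4 kN·m
Superposition: M = Σ M_i = 1181/36 kN·m ≈ 32.805556 kN·m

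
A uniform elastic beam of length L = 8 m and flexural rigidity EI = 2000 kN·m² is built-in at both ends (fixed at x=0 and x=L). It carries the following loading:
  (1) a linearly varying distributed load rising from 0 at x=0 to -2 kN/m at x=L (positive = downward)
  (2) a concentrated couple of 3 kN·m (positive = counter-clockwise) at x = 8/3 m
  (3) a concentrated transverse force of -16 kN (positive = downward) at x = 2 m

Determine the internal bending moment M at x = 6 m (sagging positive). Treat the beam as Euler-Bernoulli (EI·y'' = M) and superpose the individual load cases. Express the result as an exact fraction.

M(6) = -2/15 kN·m

Load 1 — triangular load w₀=-2 kN/m (0→w₀ over full span):
  M_1 = 3w₀Lx/20 - w₀L²/30 - w₀x³/(6L) = 3·(-2)·8·6/20 - (-2)·8²/30 - (-2)·6³/(6·8) = -17/15 kN·m
Load 2 — applied couple M₀=3 kN·m at a=8/3 m (b=L-a=16/3):
  M_2 = R_Ax - M_A - M₀  [x>a] with R_A=1/2, M_A=0 = (1/2)·6 - 0 - 3 = 0 kN·m
Load 3 — point force P=-16 kN at a=2 m (b=L-a=6):
  M_3 = Pa²(a+3b)(L-x)/L³ - Pa²b/L²  [x>a] = (-16)·2²·(2+3·6)·(8-6)/8³ - (-16)·2²·6/8² = 1 kN·m
Superposition: M = Σ M_i = -2/15 kN·m ≈ -0.133333 kN·m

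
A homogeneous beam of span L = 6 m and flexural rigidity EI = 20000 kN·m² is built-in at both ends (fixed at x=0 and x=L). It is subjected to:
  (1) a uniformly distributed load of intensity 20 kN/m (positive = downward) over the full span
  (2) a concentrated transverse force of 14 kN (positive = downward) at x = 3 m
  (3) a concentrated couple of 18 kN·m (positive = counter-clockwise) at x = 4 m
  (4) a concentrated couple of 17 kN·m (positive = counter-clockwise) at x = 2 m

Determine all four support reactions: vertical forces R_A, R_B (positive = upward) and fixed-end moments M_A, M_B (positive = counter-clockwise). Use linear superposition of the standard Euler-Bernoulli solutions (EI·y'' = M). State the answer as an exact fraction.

Load 1 — uniform load w=20 kN/m over full span:
  R_A = wL/2 = 20·6/2 = 60 kN
  M_A = wL²/12 = 20·6²/12 = 60 kN·m
  R_B = wL/2 = 20·6/2 = 60 kN
  M_B = -wL²/12 = -20·6²/12 = -60 kN·m
Load 2 — point force P=14 kN at a=3 m (b=L-a=3):
  R_A = Pb²(3a+b)/L³ = 14·3²·(3·3+3)/6³ = 7 kN
  M_A = Pab²/L² = 14·3·3²/6² = 21/2 kN·m
  R_B = Pa²(a+3b)/L³ = 14·3²·(3+3·3)/6³ = 7 kN
  M_B = -Pa²b/L² = -14·3²·3/6² = -21/2 kN·m
Load 3 — applied couple M₀=18 kN·m at a=4 m (b=L-a=2):
  R_A = 6M₀ab/L³ = 6·18·4·2/6³ = 4 kN
  M_A = M₀b(2a-b)/L² = 18·2·(2·4-2)/6² = 6 kN·m
  R_B = -6M₀ab/L³ = -6·18·4·2/6³ = -4 kN
  M_B = M₀a(2b-a)/L² = 18·4·(2·2-4)/6² = 0 kN·m
Load 4 — applied couple M₀=17 kN·m at a=2 m (b=L-a=4):
  R_A = 6M₀ab/L³ = 6·17·2·4/6³ = 34/9 kN
  M_A = M₀b(2a-b)/L² = 17·4·(2·2-4)/6² = 0 kN·m
  R_B = -6M₀ab/L³ = -6·17·2·4/6³ = -34/9 kN
  M_B = M₀a(2b-a)/L² = 17·2·(2·4-2)/6² = 17/3 kN·m
Superposition: R_A = 673/9 kN, M_A = 153/2 kN·m, R_B = 533/9 kN, M_B = -389/6 kN·m

R_A = 673/9 kN, M_A = 153/2 kN·m, R_B = 533/9 kN, M_B = -389/6 kN·m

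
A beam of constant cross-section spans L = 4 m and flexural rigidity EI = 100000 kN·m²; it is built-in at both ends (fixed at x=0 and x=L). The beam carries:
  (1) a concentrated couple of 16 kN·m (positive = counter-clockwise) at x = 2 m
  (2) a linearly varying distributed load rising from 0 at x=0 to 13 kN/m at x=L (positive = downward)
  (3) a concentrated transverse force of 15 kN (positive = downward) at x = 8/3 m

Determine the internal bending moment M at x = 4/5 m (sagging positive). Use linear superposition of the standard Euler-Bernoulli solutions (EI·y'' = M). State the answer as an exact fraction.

Load 1 — applied couple M₀=16 kN·m at a=2 m (b=L-a=2):
  M_1 = R_Ax - M_A  [x≤a] with R_A=6, M_A=4 = 6·(4/5) - 4 = 4/5 kN·m
Load 2 — triangular load w₀=13 kN/m (0→w₀ over full span):
  M_2 = 3w₀Lx/20 - w₀L²/30 - w₀x³/(6L) = 3·13·4·(4/5)/20 - 13·4²/30 - 13·(4/5)³/(6·4) = -364/375 kN·m
Load 3 — point force P=15 kN at a=8/3 m (b=L-a=4/3):
  M_3 = Pb²(3a+b)x/L³ - Pab²/L²  [x≤a] = 15·(4/3)²·(3·(8/3)+(4/3))·(4/5)/4³ - 15·(8/3)·(4/3)²/4² = -4/3 kN·m
Superposition: M = Σ M_i = -188/125 kN·m ≈ -1.504000 kN·m

M(4/5) = -188/125 kN·m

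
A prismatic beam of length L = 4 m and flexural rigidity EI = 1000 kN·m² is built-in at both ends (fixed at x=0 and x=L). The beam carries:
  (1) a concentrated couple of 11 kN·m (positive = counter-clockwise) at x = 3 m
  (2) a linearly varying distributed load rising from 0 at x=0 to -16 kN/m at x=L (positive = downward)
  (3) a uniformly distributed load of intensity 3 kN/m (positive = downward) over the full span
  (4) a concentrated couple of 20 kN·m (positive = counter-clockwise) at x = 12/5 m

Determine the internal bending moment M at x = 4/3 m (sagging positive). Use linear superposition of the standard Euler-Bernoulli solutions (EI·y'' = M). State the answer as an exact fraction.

Load 1 — applied couple M₀=11 kN·m at a=3 m (b=L-a=1):
  M_1 = R_Ax - M_A  [x≤a] with R_A=99/32, M_A=55/16 = (99/32)·(4/3) - (55/16) = 11/16 kN·m
Load 2 — triangular load w₀=-16 kN/m (0→w₀ over full span):
  M_2 = 3w₀Lx/20 - w₀L²/30 - w₀x³/(6L) = 3·(-16)·4·(4/3)/20 - (-16)·4²/30 - (-16)·(4/3)³/(6·4) = -1088/405 kN·m
Load 3 — uniform load w=3 kN/m over full span:
  M_3 = wLx/2 - wL²/12 - wx²/2 = 3·4·(4/3)/2 - 3·4²/12 - 3·(4/3)²/2 = 4/3 kN·m
Load 4 — applied couple M₀=20 kN·m at a=12/5 m (b=L-a=8/5):
  M_4 = R_Ax - M_A  [x≤a] with R_A=36/5, M_A=32/5 = (36/5)·(4/3) - (32/5) = 16/5 kN·m
Superposition: M = Σ M_i = 16423/6480 kN·m ≈ 2.534414 kN·m

M(4/3) = 16423/6480 kN·m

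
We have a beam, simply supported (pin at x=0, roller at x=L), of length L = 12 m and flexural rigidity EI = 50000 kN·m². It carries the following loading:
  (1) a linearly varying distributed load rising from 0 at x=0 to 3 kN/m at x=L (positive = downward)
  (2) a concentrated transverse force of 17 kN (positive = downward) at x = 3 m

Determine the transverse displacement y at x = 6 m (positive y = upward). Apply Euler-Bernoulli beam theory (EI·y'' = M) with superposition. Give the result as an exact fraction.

Load 1 — triangular load w₀=3 kN/m (0→w₀ over full span):
  y_1 = -w₀x(7L⁴-10L²x²+3x⁴)/(360LEI) = -3·6·(7·12⁴-10·12²·6²+3·6⁴)/(360·12·50000) = -81/10000 m
Load 2 — point force P=17 kN at a=3 m (b=L-a=9):
  y_2 = -Pa(L-x)(2Lx-a²-x²)/(6LEI)  [x>a] = -17·3·(12-6)·(2·12·6-3²-6²)/(6·12·50000) = -1683/200000 m
Superposition: y = Σ y_i = -3303/200000 m ≈ -0.016515 m

y(6) = -3303/200000 m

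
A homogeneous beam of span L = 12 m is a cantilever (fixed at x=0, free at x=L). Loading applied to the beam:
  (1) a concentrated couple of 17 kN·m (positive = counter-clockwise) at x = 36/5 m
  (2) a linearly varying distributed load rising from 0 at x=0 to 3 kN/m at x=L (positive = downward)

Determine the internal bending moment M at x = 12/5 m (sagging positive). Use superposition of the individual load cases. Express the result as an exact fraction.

Load 1 — applied couple M₀=17 kN·m at a=36/5 m (b=L-a=24/5):
  M_1 = M₀  [x≤a] = 17 = 17 kN·m
Load 2 — triangular load w₀=3 kN/m (0→w₀ over full span):
  M_2 = w₀Lx/2 - w₀L²/3 - w₀x³/(6L) = 3·12·(12/5)/2 - 3·12²/3 - 3·(12/5)³/(6·12) = -12672/125 kN·m
Superposition: M = Σ M_i = -10547/125 kN·m ≈ -84.376000 kN·m

M(12/5) = -10547/125 kN·m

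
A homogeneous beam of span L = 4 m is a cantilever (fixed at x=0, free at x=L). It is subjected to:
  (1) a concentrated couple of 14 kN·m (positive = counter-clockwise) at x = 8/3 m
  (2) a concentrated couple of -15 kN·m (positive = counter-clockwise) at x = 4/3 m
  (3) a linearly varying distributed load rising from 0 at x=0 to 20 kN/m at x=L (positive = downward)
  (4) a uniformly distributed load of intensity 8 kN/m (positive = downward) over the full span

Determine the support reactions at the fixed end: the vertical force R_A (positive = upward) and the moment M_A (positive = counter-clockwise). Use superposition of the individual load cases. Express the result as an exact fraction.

R_A = 72 kN, M_A = 515/3 kN·m

Load 1 — applied couple M₀=14 kN·m at a=8/3 m (b=L-a=4/3):
  R_A = 0 kN
  M_A = -M₀ = -14 kN·m
Load 2 — applied couple M₀=-15 kN·m at a=4/3 m (b=L-a=8/3):
  R_A = 0 kN
  M_A = -M₀ = -(-15) = 15 kN·m
Load 3 — triangular load w₀=20 kN/m (0→w₀ over full span):
  R_A = w₀L/2 = 20·4/2 = 40 kN
  M_A = w₀L²/3 = 20·4²/3 = 320/3 kN·m
Load 4 — uniform load w=8 kN/m over full span:
  R_A = wL = 8·4 = 32 kN
  M_A = wL²/2 = 8·4²/2 = 64 kN·m
Superposition: R_A = 72 kN, M_A = 515/3 kN·m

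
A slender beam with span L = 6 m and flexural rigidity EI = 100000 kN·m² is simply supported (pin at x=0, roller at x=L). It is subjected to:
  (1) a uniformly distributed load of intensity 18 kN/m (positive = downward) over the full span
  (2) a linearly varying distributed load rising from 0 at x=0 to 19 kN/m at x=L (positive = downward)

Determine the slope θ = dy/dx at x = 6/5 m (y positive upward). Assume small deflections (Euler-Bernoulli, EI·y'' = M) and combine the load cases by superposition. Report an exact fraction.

θ(6/5) = -60843/31250000 rad

Load 1 — uniform load w=18 kN/m over full span:
  θ_1 = -w(L³-6Lx²+4x³)/(24EI) = -18·(6³-6·6·(6/5)²+4·(6/5)³)/(24·100000) = -8019/6250000 rad
Load 2 — triangular load w₀=19 kN/m (0→w₀ over full span):
  θ_2 = -w₀(7L⁴-30L²x²+15x⁴)/(360LEI) = -19·(7·6⁴-30·6²·(6/5)²+15·(6/5)⁴)/(360·6·100000) = -5187/7812500 rad
Superposition: θ = Σ θ_i = -60843/31250000 rad ≈ -0.001947 rad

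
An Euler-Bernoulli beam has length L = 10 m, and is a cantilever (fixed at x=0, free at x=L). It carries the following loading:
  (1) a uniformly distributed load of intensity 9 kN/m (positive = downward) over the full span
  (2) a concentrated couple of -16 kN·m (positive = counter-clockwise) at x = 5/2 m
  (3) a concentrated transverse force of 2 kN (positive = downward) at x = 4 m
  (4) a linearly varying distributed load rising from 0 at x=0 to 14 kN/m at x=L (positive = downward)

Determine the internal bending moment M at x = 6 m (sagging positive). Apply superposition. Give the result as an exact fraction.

M(6) = -2536/15 kN·m

Load 1 — uniform load w=9 kN/m over full span:
  M_1 = -w(L-x)²/2 = -9·(10-6)²/2 = -72 kN·m
Load 2 — applied couple M₀=-16 kN·m at a=5/2 m (b=L-a=15/2):
  M_2 = 0  [x>a] = 0 kN·m
Load 3 — point force P=2 kN at a=4 m (b=L-a=6):
  M_3 = 0  [x>a] = 0 kN·m
Load 4 — triangular load w₀=14 kN/m (0→w₀ over full span):
  M_4 = w₀Lx/2 - w₀L²/3 - w₀x³/(6L) = 14·10·6/2 - 14·10²/3 - 14·6³/(6·10) = -1456/15 kN·m
Superposition: M = Σ M_i = -2536/15 kN·m ≈ -169.066667 kN·m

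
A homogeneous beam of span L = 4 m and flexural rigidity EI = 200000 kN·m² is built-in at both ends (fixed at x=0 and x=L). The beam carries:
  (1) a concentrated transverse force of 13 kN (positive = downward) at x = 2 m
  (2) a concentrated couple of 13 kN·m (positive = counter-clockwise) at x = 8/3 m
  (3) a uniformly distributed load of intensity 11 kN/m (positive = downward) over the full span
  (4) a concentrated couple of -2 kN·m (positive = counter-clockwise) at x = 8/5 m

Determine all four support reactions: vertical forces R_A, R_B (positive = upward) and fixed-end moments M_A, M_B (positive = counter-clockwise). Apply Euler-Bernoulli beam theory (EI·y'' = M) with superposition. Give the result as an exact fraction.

R_A = 4817/150 kN, M_A = 1263/50 kN·m, R_B = 3733/150 kN, M_B = -3271/150 kN·m

Load 1 — point force P=13 kN at a=2 m (b=L-a=2):
  R_A = Pb²(3a+b)/L³ = 13·2²·(3·2+2)/4³ = 13/2 kN
  M_A = Pab²/L² = 13·2·2²/4² = 13/2 kN·m
  R_B = Pa²(a+3b)/L³ = 13·2²·(2+3·2)/4³ = 13/2 kN
  M_B = -Pa²b/L² = -13·2²·2/4² = -13/2 kN·m
Load 2 — applied couple M₀=13 kN·m at a=8/3 m (b=L-a=4/3):
  R_A = 6M₀ab/L³ = 6·13·(8/3)·(4/3)/4³ = 13/3 kN
  M_A = M₀b(2a-b)/L² = 13·(4/3)·(2·(8/3)-(4/3))/4² = 13/3 kN·m
  R_B = -6M₀ab/L³ = -6·13·(8/3)·(4/3)/4³ = -13/3 kN
  M_B = M₀a(2b-a)/L² = 13·(8/3)·(2·(4/3)-(8/3))/4² = 0 kN·m
Load 3 — uniform load w=11 kN/m over full span:
  R_A = wL/2 = 11·4/2 = 22 kN
  M_A = wL²/12 = 11·4²/12 = 44/3 kN·m
  R_B = wL/2 = 11·4/2 = 22 kN
  M_B = -wL²/12 = -11·4²/12 = -44/3 kN·m
Load 4 — applied couple M₀=-2 kN·m at a=8/5 m (b=L-a=12/5):
  R_A = 6M₀ab/L³ = 6·(-2)·(8/5)·(12/5)/4³ = -18/25 kN
  M_A = M₀b(2a-b)/L² = (-2)·(12/5)·(2·(8/5)-(12/5))/4² = -6/25 kN·m
  R_B = -6M₀ab/L³ = -6·(-2)·(8/5)·(12/5)/4³ = 18/25 kN
  M_B = M₀a(2b-a)/L² = (-2)·(8/5)·(2·(12/5)-(8/5))/4² = -16/25 kN·m
Superposition: R_A = 4817/150 kN, M_A = 1263/50 kN·m, R_B = 3733/150 kN, M_B = -3271/150 kN·m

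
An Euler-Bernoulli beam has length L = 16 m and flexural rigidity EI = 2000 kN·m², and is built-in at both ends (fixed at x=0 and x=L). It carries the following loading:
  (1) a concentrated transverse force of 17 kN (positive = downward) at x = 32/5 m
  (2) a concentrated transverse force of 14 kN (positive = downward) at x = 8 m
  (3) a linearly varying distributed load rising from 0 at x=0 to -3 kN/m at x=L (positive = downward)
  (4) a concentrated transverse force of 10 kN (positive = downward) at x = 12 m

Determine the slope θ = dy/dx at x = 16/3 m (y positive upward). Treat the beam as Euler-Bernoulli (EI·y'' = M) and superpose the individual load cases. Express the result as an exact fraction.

Load 1 — point force P=17 kN at a=32/5 m (b=L-a=48/5):
  θ_1 = -Pb²x(2aL-(3a+b)x)/(2L³EI)  [x≤a] = -17·(48/5)²·(16/3)·(2·(32/5)·16-(3·(32/5)+(48/5))·(16/3))/(2·16³·2000) = -408/15625 rad
Load 2 — point force P=14 kN at a=8 m (b=L-a=8):
  θ_2 = -Pb²x(2aL-(3a+b)x)/(2L³EI)  [x≤a] = -14·8²·(16/3)·(2·8·16-(3·8+8)·(16/3))/(2·16³·2000) = -28/1125 rad
Load 3 — triangular load w₀=-3 kN/m (0→w₀ over full span):
  θ_3 = -w₀(2x(L-x)(L-2x)(x+2L)+x²(L-x)²)/(120LEI) = -(-3)·(2·(16/3)·(16-(16/3))·(16-2·(16/3))·((16/3)+2·16)+(16/3)²·(16-(16/3))²)/(120·16·2000) = 1024/50625 rad
Load 4 — point force P=10 kN at a=12 m (b=L-a=4):
  θ_4 = -Pb²x(2aL-(3a+b)x)/(2L³EI)  [x≤a] = -10·4²·(16/3)·(2·12·16-(3·12+4)·(16/3))/(2·16³·2000) = -2/225 rad
Superposition: θ = Σ θ_i = -50198/1265625 rad ≈ -0.039663 rad

θ(16/3) = -50198/1265625 rad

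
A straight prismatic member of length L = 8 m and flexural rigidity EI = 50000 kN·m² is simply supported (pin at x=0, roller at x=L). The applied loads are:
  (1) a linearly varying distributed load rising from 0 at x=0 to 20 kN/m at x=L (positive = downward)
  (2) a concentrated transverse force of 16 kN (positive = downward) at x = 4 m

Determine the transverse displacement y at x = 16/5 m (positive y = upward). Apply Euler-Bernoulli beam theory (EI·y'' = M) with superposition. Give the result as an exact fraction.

Load 1 — triangular load w₀=20 kN/m (0→w₀ over full span):
  y_1 = -w₀x(7L⁴-10L²x²+3x⁴)/(360LEI) = -20·(16/5)·(7·8⁴-10·8²·(16/5)²+3·(16/5)⁴)/(360·8·50000) = -292096/29296875 m
Load 2 — point force P=16 kN at a=4 m (b=L-a=4):
  y_2 = -Pbx(L²-b²-x²)/(6LEI)  [x≤a] = -16·4·(16/5)·(8²-4²-(16/5)²)/(6·8·50000) = -3776/1171875 m
Superposition: y = Σ y_i = -128832/9765625 m ≈ -0.013192 m

y(16/5) = -128832/9765625 m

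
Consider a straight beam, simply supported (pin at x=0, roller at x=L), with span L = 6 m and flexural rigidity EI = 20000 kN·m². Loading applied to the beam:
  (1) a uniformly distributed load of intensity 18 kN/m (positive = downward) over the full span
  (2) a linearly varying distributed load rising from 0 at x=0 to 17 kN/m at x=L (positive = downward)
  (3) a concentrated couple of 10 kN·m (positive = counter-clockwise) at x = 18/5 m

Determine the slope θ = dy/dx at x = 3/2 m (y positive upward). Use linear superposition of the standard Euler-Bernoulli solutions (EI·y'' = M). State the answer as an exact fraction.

θ(3/2) = -214493/25600000 rad

Load 1 — uniform load w=18 kN/m over full span:
  θ_1 = -w(L³-6Lx²+4x³)/(24EI) = -18·(6³-6·6·(3/2)²+4·(3/2)³)/(24·20000) = -891/160000 rad
Load 2 — triangular load w₀=17 kN/m (0→w₀ over full span):
  θ_2 = -w₀(7L⁴-30L²x²+15x⁴)/(360LEI) = -17·(7·6⁴-30·6²·(3/2)²+15·(3/2)⁴)/(360·6·20000) = -67677/25600000 rad
Load 3 — applied couple M₀=10 kN·m at a=18/5 m (b=L-a=12/5):
  θ_3 = (M₀x²/(2L)+C₁)/EI  [x≤a] with C₁=M₀(3b²-L²)/(6L)=-26/5 = (10·(3/2)²/(2·6)+(-26/5))/20000 = -133/800000 rad
Superposition: θ = Σ θ_i = -214493/25600000 rad ≈ -0.008379 rad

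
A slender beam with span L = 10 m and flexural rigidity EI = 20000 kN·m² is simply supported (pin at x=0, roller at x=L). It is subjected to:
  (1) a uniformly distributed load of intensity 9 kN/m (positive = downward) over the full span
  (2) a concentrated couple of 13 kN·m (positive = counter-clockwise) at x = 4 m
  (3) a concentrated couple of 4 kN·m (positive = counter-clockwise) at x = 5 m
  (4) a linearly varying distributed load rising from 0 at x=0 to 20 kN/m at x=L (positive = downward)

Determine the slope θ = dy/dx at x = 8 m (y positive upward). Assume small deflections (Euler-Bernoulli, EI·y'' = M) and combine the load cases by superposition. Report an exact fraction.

θ(8) = 7019/225000 rad

Load 1 — uniform load w=9 kN/m over full span:
  θ_1 = -w(L³-6Lx²+4x³)/(24EI) = -9·(10³-6·10·8²+4·8³)/(24·20000) = 297/20000 rad
Load 2 — applied couple M₀=13 kN·m at a=4 m (b=L-a=6):
  θ_2 = (M₀x²/(2L)-M₀(x-a)+C₁)/EI  [x>a] with C₁=M₀(3b²-L²)/(6L)=26/15 = (13·8²/(2·10)-13·(8-4)+(26/15))/20000 = -13/30000 rad
Load 3 — applied couple M₀=4 kN·m at a=5 m (b=L-a=5):
  θ_3 = (M₀x²/(2L)-M₀(x-a)+C₁)/EI  [x>a] with C₁=M₀(3b²-L²)/(6L)=-5/3 = (4·8²/(2·10)-4·(8-5)+(-5/3))/20000 = -13/300000 rad
Load 4 — triangular load w₀=20 kN/m (0→w₀ over full span):
  θ_4 = -w₀(7L⁴-30L²x²+15x⁴)/(360LEI) = -20·(7·10⁴-30·10²·8²+15·8⁴)/(360·10·20000) = 757/45000 rad
Superposition: θ = Σ θ_i = 7019/225000 rad ≈ 0.031196 rad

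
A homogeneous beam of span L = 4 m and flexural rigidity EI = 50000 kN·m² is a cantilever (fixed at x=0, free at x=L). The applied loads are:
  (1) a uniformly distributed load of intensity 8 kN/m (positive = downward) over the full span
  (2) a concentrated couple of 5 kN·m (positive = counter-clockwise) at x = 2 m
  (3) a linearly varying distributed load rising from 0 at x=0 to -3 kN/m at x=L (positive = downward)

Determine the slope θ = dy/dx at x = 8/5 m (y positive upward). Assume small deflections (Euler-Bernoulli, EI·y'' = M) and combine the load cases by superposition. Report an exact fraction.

Load 1 — uniform load w=8 kN/m over full span:
  θ_1 = -wx(x²-3Lx+3L²)/(6EI) = -8·(8/5)·((8/5)²-3·4·(8/5)+3·4²)/(6·50000) = -1568/1171875 rad
Load 2 — applied couple M₀=5 kN·m at a=2 m (b=L-a=2):
  θ_2 = M₀x/EI  [x≤a] = 5·(8/5)/50000 = 1/6250 rad
Load 3 — triangular load w₀=-3 kN/m (0→w₀ over full span):
  θ_3 = (w₀Lx²/4-w₀L²x/3-w₀x⁴/(24L))/EI = ((-3)·4·(8/5)²/4-(-3)·4²·(8/5)/3-(-3)·(8/5)⁴/(24·4))/50000 = 708/1953125 rad
Superposition: θ = Σ θ_i = -9557/11718750 rad ≈ -0.000816 rad

θ(8/5) = -9557/11718750 rad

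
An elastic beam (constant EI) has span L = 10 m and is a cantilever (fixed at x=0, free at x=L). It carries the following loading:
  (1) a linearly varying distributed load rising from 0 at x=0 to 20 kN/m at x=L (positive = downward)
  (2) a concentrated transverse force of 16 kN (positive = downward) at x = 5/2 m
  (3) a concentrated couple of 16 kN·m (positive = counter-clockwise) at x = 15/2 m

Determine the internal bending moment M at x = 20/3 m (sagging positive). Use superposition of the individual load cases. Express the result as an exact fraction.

Load 1 — triangular load w₀=20 kN/m (0→w₀ over full span):
  M_1 = w₀Lx/2 - w₀L²/3 - w₀x³/(6L) = 20·10·(20/3)/2 - 20·10²/3 - 20·(20/3)³/(6·10) = -8000/81 kN·m
Load 2 — point force P=16 kN at a=5/2 m (b=L-a=15/2):
  M_2 = 0  [x>a] = 0 kN·m
Load 3 — applied couple M₀=16 kN·m at a=15/2 m (b=L-a=5/2):
  M_3 = M₀  [x≤a] = 16 = 16 kN·m
Superposition: M = Σ M_i = -6704/81 kN·m ≈ -82.765432 kN·m

M(20/3) = -6704/81 kN·m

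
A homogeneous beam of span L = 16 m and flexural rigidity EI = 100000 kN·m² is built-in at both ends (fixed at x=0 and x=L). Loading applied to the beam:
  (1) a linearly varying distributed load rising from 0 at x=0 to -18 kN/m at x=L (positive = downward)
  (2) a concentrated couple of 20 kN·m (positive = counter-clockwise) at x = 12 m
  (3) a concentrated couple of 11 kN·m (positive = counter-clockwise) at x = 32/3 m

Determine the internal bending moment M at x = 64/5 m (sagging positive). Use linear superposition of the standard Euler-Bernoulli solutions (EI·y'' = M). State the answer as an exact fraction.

M(64/5) = -25991/1500 kN·m

Load 1 — triangular load w₀=-18 kN/m (0→w₀ over full span):
  M_1 = 3w₀Lx/20 - w₀L²/30 - w₀x³/(6L) = 3·(-18)·16·(64/5)/20 - (-18)·16²/30 - (-18)·(64/5)³/(6·16) = -768/125 kN·m
Load 2 — applied couple M₀=20 kN·m at a=12 m (b=L-a=4):
  M_2 = R_Ax - M_A - M₀  [x>a] with R_A=45/32, M_A=25/4 = (45/32)·(64/5) - (25/4) - 20 = -33/4 kN·m
Load 3 — applied couple M₀=11 kN·m at a=32/3 m (b=L-a=16/3):
  M_3 = R_Ax - M_A - M₀  [x>a] with R_A=11/12, M_A=11/3 = (11/12)·(64/5) - (11/3) - 11 = -44/15 kN·m
Superposition: M = Σ M_i = -25991/1500 kN·m ≈ -17.327333 kN·m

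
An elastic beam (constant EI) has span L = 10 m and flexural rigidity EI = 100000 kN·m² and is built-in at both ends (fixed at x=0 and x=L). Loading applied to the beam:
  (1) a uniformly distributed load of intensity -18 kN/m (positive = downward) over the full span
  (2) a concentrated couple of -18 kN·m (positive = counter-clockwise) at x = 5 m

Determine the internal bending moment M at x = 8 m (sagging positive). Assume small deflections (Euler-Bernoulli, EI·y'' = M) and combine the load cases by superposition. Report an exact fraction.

M(8) = 69/10 kN·m

Load 1 — uniform load w=-18 kN/m over full span:
  M_1 = wLx/2 - wL²/12 - wx²/2 = (-18)·10·8/2 - (-18)·10²/12 - (-18)·8²/2 = 6 kN·m
Load 2 — applied couple M₀=-18 kN·m at a=5 m (b=L-a=5):
  M_2 = R_Ax - M_A - M₀  [x>a] with R_A=-27/10, M_A=-9/2 = (-27/10)·8 - (-9/2) - (-18) = 9/10 kN·m
Superposition: M = Σ M_i = 69/10 kN·m ≈ 6.900000 kN·m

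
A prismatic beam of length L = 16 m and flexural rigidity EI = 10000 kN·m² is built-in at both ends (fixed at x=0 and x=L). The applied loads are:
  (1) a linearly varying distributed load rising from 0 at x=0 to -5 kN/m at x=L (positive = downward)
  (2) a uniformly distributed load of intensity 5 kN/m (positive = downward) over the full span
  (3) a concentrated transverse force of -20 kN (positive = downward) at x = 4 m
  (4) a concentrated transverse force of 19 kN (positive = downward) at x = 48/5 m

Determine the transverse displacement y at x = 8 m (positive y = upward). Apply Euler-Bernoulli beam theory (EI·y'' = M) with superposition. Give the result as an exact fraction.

Load 1 — triangular load w₀=-5 kN/m (0→w₀ over full span):
  y_1 = -w₀x²(L-x)²(x+2L)/(120LEI) = -(-5)·8²·(16-8)²·(8+2·16)/(120·16·10000) = 16/375 m
Load 2 — uniform load w=5 kN/m over full span:
  y_2 = -wx²(L-x)²/(24EI) = -5·8²·(16-8)²/(24·10000) = -32/375 m
Load 3 — point force P=-20 kN at a=4 m (b=L-a=12):
  y_3 = -Pa²(L-x)²(3bL-(3b+a)(L-x))/(6L³EI)  [x>a] = -(-20)·4²·(16-8)²·(3·12·16-(3·12+4)·(16-8))/(6·16³·10000) = 8/375 m
Load 4 — point force P=19 kN at a=48/5 m (b=L-a=32/5):
  y_4 = -Pb²x²(3aL-(3a+b)x)/(6L³EI)  [x≤a] = -19·(32/5)²·8²·(3·(48/5)·16-(3·(48/5)+(32/5))·8)/(6·16³·10000) = -8512/234375 m
Superposition: y = Σ y_i = -4504/78125 m ≈ -0.057651 m

y(8) = -4504/78125 m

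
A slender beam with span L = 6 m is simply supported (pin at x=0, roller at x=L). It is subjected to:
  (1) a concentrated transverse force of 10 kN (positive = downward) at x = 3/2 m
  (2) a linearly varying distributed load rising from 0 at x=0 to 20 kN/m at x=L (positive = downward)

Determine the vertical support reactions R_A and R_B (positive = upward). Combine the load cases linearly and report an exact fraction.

R_A = 55/2 kN, R_B = 85/2 kN

Load 1 — point force P=10 kN at a=3/2 m (b=L-a=9/2):
  R_A = Pb/L = 10·(9/2)/6 = 15/2 kN
  R_B = Pa/L = 10·(3/2)/6 = 5/2 kN
Load 2 — triangular load w₀=20 kN/m (0→w₀ over full span):
  R_A = w₀L/6 = 20·6/6 = 20 kN
  R_B = w₀L/3 = 20·6/3 = 40 kN
Superposition: R_A = 55/2 kN, R_B = 85/2 kN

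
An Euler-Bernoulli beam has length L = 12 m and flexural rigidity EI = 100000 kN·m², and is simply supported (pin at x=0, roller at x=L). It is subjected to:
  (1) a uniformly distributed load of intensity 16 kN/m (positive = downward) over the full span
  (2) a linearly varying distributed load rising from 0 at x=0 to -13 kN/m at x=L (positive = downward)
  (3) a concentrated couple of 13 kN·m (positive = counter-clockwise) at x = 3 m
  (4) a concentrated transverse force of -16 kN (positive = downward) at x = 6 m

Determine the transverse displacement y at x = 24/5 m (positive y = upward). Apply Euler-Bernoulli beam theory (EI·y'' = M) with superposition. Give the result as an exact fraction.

Load 1 — uniform load w=16 kN/m over full span:
  y_1 = -wx(L³-2Lx²+x³)/(24EI) = -16·(24/5)·(12³-2·12·(24/5)²+(24/5)³)/(24·100000) = -80352/1953125 m
Load 2 — triangular load w₀=-13 kN/m (0→w₀ over full span):
  y_2 = -w₀x(7L⁴-10L²x²+3x⁴)/(360LEI) = -(-13)·(24/5)·(7·12⁴-10·12²·(24/5)²+3·(24/5)⁴)/(360·12·100000) = 800982/48828125 m
Load 3 — applied couple M₀=13 kN·m at a=3 m (b=L-a=9):
  y_3 = (M₀x³/(6L)-M₀(x-a)²/2+C₁x)/EI  [x>a] with C₁=M₀(3b²-L²)/(6L)=143/8 = (13·(24/5)³/(6·12)-13·((24/5)-3)²/2+(143/8)·(24/5))/100000 = 21177/25000000 m
Load 4 — point force P=-16 kN at a=6 m (b=L-a=6):
  y_4 = -Pbx(L²-b²-x²)/(6LEI)  [x≤a] = -(-16)·6·(24/5)·(12²-6²-(24/5)²)/(6·12·100000) = 2124/390625 m
Superposition: y = Σ y_i = -57661227/3125000000 m ≈ -0.018452 m

y(24/5) = -57661227/3125000000 m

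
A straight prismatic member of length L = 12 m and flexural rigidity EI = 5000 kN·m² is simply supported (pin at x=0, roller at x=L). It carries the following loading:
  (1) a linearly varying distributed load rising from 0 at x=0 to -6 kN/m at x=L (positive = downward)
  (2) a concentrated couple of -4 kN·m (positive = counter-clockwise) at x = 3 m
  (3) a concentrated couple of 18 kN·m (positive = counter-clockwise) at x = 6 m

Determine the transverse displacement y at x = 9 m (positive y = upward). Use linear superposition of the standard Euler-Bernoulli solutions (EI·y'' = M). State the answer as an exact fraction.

Load 1 — triangular load w₀=-6 kN/m (0→w₀ over full span):
  y_1 = -w₀x(7L⁴-10L²x²+3x⁴)/(360LEI) = -(-6)·9·(7·12⁴-10·12²·9²+3·9⁴)/(360·12·5000) = 9639/80000 m
Load 2 — applied couple M₀=-4 kN·m at a=3 m (b=L-a=9):
  y_2 = (M₀x³/(6L)-M₀(x-a)²/2+C₁x)/EI  [x>a] with C₁=M₀(3b²-L²)/(6L)=-11/2 = ((-4)·9³/(6·12)-(-4)·(9-3)²/2+(-11/2)·9)/5000 = -9/2500 m
Load 3 — applied couple M₀=18 kN·m at a=6 m (b=L-a=6):
  y_3 = (M₀x³/(6L)-M₀(x-a)²/2+C₁x)/EI  [x>a] with C₁=M₀(3b²-L²)/(6L)=-9 = (18·9³/(6·12)-18·(9-6)²/2+(-9)·9)/5000 = 81/20000 m
Superposition: y = Σ y_i = 387/3200 m ≈ 0.120938 m

y(9) = 387/3200 m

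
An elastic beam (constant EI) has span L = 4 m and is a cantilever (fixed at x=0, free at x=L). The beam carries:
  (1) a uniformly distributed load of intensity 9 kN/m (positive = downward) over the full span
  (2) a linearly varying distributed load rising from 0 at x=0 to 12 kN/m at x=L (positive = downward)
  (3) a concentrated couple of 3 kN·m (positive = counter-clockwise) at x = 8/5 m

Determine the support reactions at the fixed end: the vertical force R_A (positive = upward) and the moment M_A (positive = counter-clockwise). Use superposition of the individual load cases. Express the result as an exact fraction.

R_A = 60 kN, M_A = 133 kN·m

Load 1 — uniform load w=9 kN/m over full span:
  R_A = wL = 9·4 = 36 kN
  M_A = wL²/2 = 9·4²/2 = 72 kN·m
Load 2 — triangular load w₀=12 kN/m (0→w₀ over full span):
  R_A = w₀L/2 = 12·4/2 = 24 kN
  M_A = w₀L²/3 = 12·4²/3 = 64 kN·m
Load 3 — applied couple M₀=3 kN·m at a=8/5 m (b=L-a=12/5):
  R_A = 0 kN
  M_A = -M₀ = -3 kN·m
Superposition: R_A = 60 kN, M_A = 133 kN·m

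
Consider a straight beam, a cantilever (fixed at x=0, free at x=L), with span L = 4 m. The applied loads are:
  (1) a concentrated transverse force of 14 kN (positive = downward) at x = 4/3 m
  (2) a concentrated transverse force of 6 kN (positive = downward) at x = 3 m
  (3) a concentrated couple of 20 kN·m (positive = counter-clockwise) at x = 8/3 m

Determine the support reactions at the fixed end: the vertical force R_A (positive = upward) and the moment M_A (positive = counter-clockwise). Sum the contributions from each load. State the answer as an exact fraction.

Load 1 — point force P=14 kN at a=4/3 m (b=L-a=8/3):
  R_A = P = 14 kN
  M_A = Pa = 14·(4/3) = 56/3 kN·m
Load 2 — point force P=6 kN at a=3 m (b=L-a=1):
  R_A = P = 6 kN
  M_A = Pa = 6·3 = 18 kN·m
Load 3 — applied couple M₀=20 kN·m at a=8/3 m (b=L-a=4/3):
  R_A = 0 kN
  M_A = -M₀ = -20 kN·m
Superposition: R_A = 20 kN, M_A = 50/3 kN·m

R_A = 20 kN, M_A = 50/3 kN·m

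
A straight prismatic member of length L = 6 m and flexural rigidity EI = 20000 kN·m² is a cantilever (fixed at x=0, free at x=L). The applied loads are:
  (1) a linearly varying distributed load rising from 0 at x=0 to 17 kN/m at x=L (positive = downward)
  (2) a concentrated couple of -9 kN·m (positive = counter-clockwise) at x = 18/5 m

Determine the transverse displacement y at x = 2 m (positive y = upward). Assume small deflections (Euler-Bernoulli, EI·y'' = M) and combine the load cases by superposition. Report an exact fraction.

Load 1 — triangular load w₀=17 kN/m (0→w₀ over full span):
  y_1 = (w₀Lx³/12-w₀L²x²/6-w₀x⁵/(120L))/EI = (17·6·2³/12-17·6²·2²/6-17·2⁵/(120·6))/20000 = -7667/450000 m
Load 2 — applied couple M₀=-9 kN·m at a=18/5 m (b=L-a=12/5):
  y_2 = M₀x²/(2EI)  [x≤a] = (-9)·2²/(2·20000) = -9/10000 m
Superposition: y = Σ y_i = -1009/56250 m ≈ -0.017938 m

y(2) = -1009/56250 m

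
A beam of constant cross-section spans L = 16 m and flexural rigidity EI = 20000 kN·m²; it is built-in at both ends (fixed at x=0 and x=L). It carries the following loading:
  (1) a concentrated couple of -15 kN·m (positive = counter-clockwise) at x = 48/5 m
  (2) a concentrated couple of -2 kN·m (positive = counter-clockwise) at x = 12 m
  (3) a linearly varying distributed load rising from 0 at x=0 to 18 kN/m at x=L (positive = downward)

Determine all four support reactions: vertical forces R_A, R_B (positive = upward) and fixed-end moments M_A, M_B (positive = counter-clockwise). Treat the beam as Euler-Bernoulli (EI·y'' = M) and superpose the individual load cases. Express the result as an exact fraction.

R_A = 13347/320 kN, M_A = 5927/40 kN·m, R_B = 32733/320 kN, M_B = -9273/40 kN·m

Load 1 — applied couple M₀=-15 kN·m at a=48/5 m (b=L-a=32/5):
  R_A = 6M₀ab/L³ = 6·(-15)·(48/5)·(32/5)/16³ = -27/20 kN
  M_A = M₀b(2a-b)/L² = (-15)·(32/5)·(2·(48/5)-(32/5))/16² = -24/5 kN·m
  R_B = -6M₀ab/L³ = -6·(-15)·(48/5)·(32/5)/16³ = 27/20 kN
  M_B = M₀a(2b-a)/L² = (-15)·(48/5)·(2·(32/5)-(48/5))/16² = -9/5 kN·m
Load 2 — applied couple M₀=-2 kN·m at a=12 m (b=L-a=4):
  R_A = 6M₀ab/L³ = 6·(-2)·12·4/16³ = -9/64 kN
  M_A = M₀b(2a-b)/L² = (-2)·4·(2·12-4)/16² = -5/8 kN·m
  R_B = -6M₀ab/L³ = -6·(-2)·12·4/16³ = 9/64 kN
  M_B = M₀a(2b-a)/L² = (-2)·12·(2·4-12)/16² = 3/8 kN·m
Load 3 — triangular load w₀=18 kN/m (0→w₀ over full span):
  R_A = 3w₀L/20 = 3·18·16/20 = 216/5 kN
  M_A = w₀L²/30 = 18·16²/30 = 768/5 kN·m
  R_B = 7w₀L/20 = 7·18·16/20 = 504/5 kN
  M_B = -w₀L²/20 = -18·16²/20 = -1152/5 kN·m
Superposition: R_A = 13347/320 kN, M_A = 5927/40 kN·m, R_B = 32733/320 kN, M_B = -9273/40 kN·m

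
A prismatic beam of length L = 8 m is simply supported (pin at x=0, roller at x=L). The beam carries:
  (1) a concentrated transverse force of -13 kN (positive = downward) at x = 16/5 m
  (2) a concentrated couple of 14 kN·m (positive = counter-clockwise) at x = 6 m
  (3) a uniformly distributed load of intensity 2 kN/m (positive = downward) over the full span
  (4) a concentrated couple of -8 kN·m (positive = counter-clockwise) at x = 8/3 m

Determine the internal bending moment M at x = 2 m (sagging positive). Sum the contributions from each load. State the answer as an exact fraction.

M(2) = -21/10 kN·m

Load 1 — point force P=-13 kN at a=16/5 m (b=L-a=24/5):
  M_1 = Pbx/L  [x≤a] = (-13)·(24/5)·2/8 = -78/5 kN·m
Load 2 — applied couple M₀=14 kN·m at a=6 m (b=L-a=2):
  M_2 = M₀x/L  [x≤a] = 14·2/8 = 7/2 kN·m
Load 3 — uniform load w=2 kN/m over full span:
  M_3 = wx(L-x)/2 = 2·2·(8-2)/2 = 12 kN·m
Load 4 — applied couple M₀=-8 kN·m at a=8/3 m (b=L-a=16/3):
  M_4 = M₀x/L  [x≤a] = (-8)·2/8 = -2 kN·m
Superposition: M = Σ M_i = -21/10 kN·m ≈ -2.100000 kN·m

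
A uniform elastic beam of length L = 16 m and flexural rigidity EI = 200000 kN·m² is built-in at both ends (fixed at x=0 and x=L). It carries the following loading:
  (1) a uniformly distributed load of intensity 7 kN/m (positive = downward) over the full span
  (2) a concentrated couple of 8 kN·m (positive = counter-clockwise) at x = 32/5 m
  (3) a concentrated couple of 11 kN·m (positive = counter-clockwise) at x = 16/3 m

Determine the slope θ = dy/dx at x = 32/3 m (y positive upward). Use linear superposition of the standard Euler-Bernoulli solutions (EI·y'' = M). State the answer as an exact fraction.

Load 1 — uniform load w=7 kN/m over full span:
  θ_1 = -wx(L-x)(L-2x)/(12EI) = -7·(32/3)·(16-(32/3))·(16-2·(32/3))/(12·200000) = 224/253125 rad
Load 2 — applied couple M₀=8 kN·m at a=32/5 m (b=L-a=48/5):
  θ_2 = (R_Ax²/2 - M_Ax - M₀(x-a))/EI  [x>a] with R_A=18/25, M_A=24/25 = ((18/25)·(32/3)²/2 - (24/25)·(32/3) - 8·((32/3)-(32/5)))/200000 = -4/234375 rad
Load 3 — applied couple M₀=11 kN·m at a=16/3 m (b=L-a=32/3):
  θ_3 = (R_Ax²/2 - M_Ax - M₀(x-a))/EI  [x>a] with R_A=11/12, M_A=0 = ((11/12)·(32/3)²/2 - 0·(32/3) - 11·((32/3)-(16/3)))/200000 = -11/337500 rad
Superposition: θ = Σ θ_i = 21143/25312500 rad ≈ 0.000835 rad

θ(32/3) = 21143/25312500 rad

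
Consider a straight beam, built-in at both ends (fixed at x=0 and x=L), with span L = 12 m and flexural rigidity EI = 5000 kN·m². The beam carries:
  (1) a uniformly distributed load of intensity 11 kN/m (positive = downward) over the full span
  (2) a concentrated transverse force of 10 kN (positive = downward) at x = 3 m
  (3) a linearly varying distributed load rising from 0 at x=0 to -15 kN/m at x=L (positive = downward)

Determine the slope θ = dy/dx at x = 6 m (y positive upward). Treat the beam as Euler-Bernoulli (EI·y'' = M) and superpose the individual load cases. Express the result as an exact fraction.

Load 1 — uniform load w=11 kN/m over full span:
  θ_1 = -wx(L-x)(L-2x)/(12EI) = -11·6·(12-6)·(12-2·6)/(12·5000) = 0 rad
Load 2 — point force P=10 kN at a=3 m (b=L-a=9):
  θ_2 = Pa²(L-x)(2bL-(3b+a)(L-x))/(2L³EI)  [x>a] = 10·3²·(12-6)·(2·9·12-(3·9+3)·(12-6))/(2·12³·5000) = 9/8000 rad
Load 3 — triangular load w₀=-15 kN/m (0→w₀ over full span):
  θ_3 = -w₀(2x(L-x)(L-2x)(x+2L)+x²(L-x)²)/(120LEI) = -(-15)·(2·6·(12-6)·(12-2·6)·(6+2·12)+6²·(12-6)²)/(120·12·5000) = 27/10000 rad
Superposition: θ = Σ θ_i = 153/40000 rad ≈ 0.003825 rad

θ(6) = 153/40000 rad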